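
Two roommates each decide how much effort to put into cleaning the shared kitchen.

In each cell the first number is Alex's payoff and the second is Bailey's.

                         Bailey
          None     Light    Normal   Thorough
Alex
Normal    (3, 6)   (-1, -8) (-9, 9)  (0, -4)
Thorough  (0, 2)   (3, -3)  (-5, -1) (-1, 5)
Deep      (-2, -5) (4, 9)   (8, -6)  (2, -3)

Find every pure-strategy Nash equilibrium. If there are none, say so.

For each player, find the best response to each opponent profile; mutual best responses are the pure NE.
Alex against None: payoffs 3, 0, -2 → best response Normal.
Alex against Light: payoffs -1, 3, 4 → best response Deep.
Alex against Normal: payoffs -9, -5, 8 → best response Deep.
Alex against Thorough: payoffs 0, -1, 2 → best response Deep.
Bailey against Normal: payoffs 6, -8, 9, -4 → best response Normal.
Bailey against Thorough: payoffs 2, -3, -1, 5 → best response Thorough.
Bailey against Deep: payoffs -5, 9, -6, -3 → best response Light.
Mutual best responses: (Deep, Light).

Pure NE: (Deep, Light)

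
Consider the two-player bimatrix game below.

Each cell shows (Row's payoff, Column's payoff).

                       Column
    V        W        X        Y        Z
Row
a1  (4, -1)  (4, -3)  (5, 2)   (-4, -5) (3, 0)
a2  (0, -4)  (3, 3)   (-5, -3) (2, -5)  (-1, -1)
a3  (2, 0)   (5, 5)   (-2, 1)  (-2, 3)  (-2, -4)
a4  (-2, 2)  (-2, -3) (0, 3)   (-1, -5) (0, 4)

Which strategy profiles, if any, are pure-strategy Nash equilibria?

Row against V: payoffs 4, 0, 2, -2 → best response a1.
Row against W: payoffs 4, 3, 5, -2 → best response a3.
Row against X: payoffs 5, -5, -2, 0 → best response a1.
Row against Y: payoffs -4, 2, -2, -1 → best response a2.
Row against Z: payoffs 3, -1, -2, 0 → best response a1.
Column against a1: payoffs -1, -3, 2, -5, 0 → best response X.
Column against a2: payoffs -4, 3, -3, -5, -1 → best response W.
Column against a3: payoffs 0, 5, 1, 3, -4 → best response W.
Column against a4: payoffs 2, -3, 3, -5, 4 → best response Z.
Mutual best responses: (a1, X); (a3, W).

(a1, X) and (a3, W)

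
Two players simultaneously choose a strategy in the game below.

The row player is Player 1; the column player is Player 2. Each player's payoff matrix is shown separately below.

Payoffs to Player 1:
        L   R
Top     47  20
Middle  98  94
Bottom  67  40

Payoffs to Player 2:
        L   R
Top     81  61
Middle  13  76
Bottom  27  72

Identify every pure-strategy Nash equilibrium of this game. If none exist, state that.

(Middle, R)

Player 1 against L: payoffs 47, 98, 67 → best response Middle.
Player 1 against R: payoffs 20, 94, 40 → best response Middle.
Player 2 against Top: payoffs 81, 61 → best response L.
Player 2 against Middle: payoffs 13, 76 → best response R.
Player 2 against Bottom: payoffs 27, 72 → best response R.
Mutual best responses: (Middle, R).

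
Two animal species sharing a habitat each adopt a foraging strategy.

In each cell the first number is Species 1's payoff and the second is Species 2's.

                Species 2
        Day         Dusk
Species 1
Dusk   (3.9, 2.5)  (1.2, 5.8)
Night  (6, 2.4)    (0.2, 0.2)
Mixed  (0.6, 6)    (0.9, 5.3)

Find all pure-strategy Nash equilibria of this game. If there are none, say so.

Pure-strategy Nash equilibria: (Dusk, Dusk), (Night, Day)

Mark each player's best response to every combination of opponents' strategies; a profile where every player is best-responding is a pure Nash equilibrium.
Species 1 against Day: payoffs 3.9, 6, 0.6 → best response Night.
Species 1 against Dusk: payoffs 1.2, 0.2, 0.9 → best response Dusk.
Species 2 against Dusk: payoffs 2.5, 5.8 → best response Dusk.
Species 2 against Night: payoffs 2.4, 0.2 → best response Day.
Species 2 against Mixed: payoffs 6, 5.3 → best response Day.
Mutual best responses: (Dusk, Dusk); (Night, Day).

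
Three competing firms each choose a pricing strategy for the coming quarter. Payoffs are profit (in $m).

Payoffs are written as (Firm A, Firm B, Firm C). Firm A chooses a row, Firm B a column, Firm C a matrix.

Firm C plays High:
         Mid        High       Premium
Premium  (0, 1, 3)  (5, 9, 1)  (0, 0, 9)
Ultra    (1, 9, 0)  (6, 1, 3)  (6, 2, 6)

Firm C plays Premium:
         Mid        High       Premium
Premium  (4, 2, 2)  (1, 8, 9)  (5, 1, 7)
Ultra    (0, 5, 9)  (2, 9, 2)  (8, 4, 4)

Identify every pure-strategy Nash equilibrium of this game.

(Premium, Mid, High): Firm A can switch to Ultra (0 → 1). Not NE.
(Premium, Mid, Premium): Firm B can switch to High (2 → 8). Not NE.
(Premium, High, High): Firm A can switch to Ultra (5 → 6). Not NE.
(Premium, High, Premium): Firm A can switch to Ultra (1 → 2). Not NE.
(Premium, Premium, High): Firm A can switch to Ultra (0 → 6). Not NE.
(Premium, Premium, Premium): Firm A can switch to Ultra (5 → 8). Not NE.
(The remaining 6 profiles each have a profitable deviation by the same check.)

No pure-strategy Nash equilibrium.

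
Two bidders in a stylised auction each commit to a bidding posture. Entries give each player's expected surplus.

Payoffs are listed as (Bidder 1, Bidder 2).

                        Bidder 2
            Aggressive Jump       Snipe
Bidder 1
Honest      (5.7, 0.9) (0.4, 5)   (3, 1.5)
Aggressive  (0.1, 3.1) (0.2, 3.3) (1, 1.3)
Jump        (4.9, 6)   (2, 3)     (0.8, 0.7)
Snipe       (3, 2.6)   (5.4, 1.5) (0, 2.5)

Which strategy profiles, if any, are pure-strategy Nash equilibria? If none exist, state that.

There is no pure-strategy Nash equilibrium.

Check each profile: it is a Nash equilibrium iff no player can strictly gain by switching unilaterally.
(Honest, Aggressive): Bidder 2 can switch to Jump (0.9 → 5). Not NE.
(Honest, Jump): Bidder 1 can switch to Jump (0.4 → 2). Not NE.
(Honest, Snipe): Bidder 2 can switch to Jump (1.5 → 5). Not NE.
(Aggressive, Aggressive): Bidder 1 can switch to Honest (0.1 → 5.7). Not NE.
(Aggressive, Jump): Bidder 1 can switch to Honest (0.2 → 0.4). Not NE.
(Aggressive, Snipe): Bidder 1 can switch to Honest (1 → 3). Not NE.
(Jump, Aggressive): Bidder 1 can switch to Honest (4.9 → 5.7). Not NE.
(Jump, Jump): Bidder 1 can switch to Snipe (2 → 5.4). Not NE.
(The remaining 4 profiles each have a profitable deviation by the same check.)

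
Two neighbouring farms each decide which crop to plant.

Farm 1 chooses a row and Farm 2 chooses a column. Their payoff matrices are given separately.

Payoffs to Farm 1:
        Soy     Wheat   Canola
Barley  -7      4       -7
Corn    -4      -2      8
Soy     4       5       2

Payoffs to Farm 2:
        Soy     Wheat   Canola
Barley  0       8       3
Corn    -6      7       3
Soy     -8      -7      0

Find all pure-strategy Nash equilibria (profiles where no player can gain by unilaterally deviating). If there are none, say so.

none

(Barley, Soy): Farm 1 can switch to Corn (-7 → -4). Not NE.
(Barley, Wheat): Farm 1 can switch to Soy (4 → 5). Not NE.
(Barley, Canola): Farm 1 can switch to Corn (-7 → 8). Not NE.
(Corn, Soy): Farm 1 can switch to Soy (-4 → 4). Not NE.
(Corn, Wheat): Farm 1 can switch to Barley (-2 → 4). Not NE.
(Corn, Canola): Farm 2 can switch to Wheat (3 → 7). Not NE.
(Soy, Soy): Farm 2 can switch to Wheat (-8 → -7). Not NE.
(Soy, Wheat): Farm 2 can switch to Canola (-7 → 0). Not NE.
(Soy, Canola): Farm 1 can switch to Corn (2 → 8). Not NE.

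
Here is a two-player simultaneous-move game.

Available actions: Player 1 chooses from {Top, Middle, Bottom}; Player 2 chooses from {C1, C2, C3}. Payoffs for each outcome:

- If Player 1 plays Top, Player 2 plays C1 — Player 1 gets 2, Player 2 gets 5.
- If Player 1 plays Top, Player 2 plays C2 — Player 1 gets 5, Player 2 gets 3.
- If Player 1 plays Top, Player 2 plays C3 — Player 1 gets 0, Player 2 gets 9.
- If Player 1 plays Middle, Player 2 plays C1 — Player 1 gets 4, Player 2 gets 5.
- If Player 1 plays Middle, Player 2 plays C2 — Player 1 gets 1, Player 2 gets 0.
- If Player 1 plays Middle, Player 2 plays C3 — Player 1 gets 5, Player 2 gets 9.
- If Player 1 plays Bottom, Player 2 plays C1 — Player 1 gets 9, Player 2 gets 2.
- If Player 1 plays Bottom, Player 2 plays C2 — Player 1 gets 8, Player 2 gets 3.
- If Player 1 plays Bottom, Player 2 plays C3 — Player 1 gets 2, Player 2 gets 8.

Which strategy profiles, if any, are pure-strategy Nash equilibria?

Player 1 against C1: payoffs 2, 4, 9 → best response Bottom.
Player 1 against C2: payoffs 5, 1, 8 → best response Bottom.
Player 1 against C3: payoffs 0, 5, 2 → best response Middle.
Player 2 against Top: payoffs 5, 3, 9 → best response C3.
Player 2 against Middle: payoffs 5, 0, 9 → best response C3.
Player 2 against Bottom: payoffs 2, 3, 8 → best response C3.
Mutual best responses: (Middle, C3).

Pure NE: (Middle, C3)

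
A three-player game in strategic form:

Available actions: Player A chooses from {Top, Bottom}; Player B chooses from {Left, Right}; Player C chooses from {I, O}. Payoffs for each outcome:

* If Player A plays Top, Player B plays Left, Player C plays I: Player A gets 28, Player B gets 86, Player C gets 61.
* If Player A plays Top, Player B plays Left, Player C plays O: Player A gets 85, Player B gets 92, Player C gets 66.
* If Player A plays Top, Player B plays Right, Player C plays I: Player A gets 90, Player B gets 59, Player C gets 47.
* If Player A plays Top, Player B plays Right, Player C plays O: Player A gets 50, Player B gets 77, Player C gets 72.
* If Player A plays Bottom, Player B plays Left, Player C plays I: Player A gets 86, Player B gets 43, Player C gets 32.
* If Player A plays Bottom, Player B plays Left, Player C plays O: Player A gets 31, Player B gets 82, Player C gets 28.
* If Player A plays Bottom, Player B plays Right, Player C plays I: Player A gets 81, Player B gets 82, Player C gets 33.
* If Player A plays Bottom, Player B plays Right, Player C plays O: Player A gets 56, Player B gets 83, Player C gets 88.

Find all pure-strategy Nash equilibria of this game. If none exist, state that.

Player A against (Left, I): payoffs 28, 86 → best response Bottom.
Player A against (Left, O): payoffs 85, 31 → best response Top.
Player A against (Right, I): payoffs 90, 81 → best response Top.
Player A against (Right, O): payoffs 50, 56 → best response Bottom.
Player B against (Top, I): payoffs 86, 59 → best response Left.
Player B against (Top, O): payoffs 92, 77 → best response Left.
Player B against (Bottom, I): payoffs 43, 82 → best response Right.
Player B against (Bottom, O): payoffs 82, 83 → best response Right.
Player C against (Top, Left): payoffs 61, 66 → best response O.
Player C against (Top, Right): payoffs 47, 72 → best response O.
Player C against (Bottom, Left): payoffs 32, 28 → best response I.
Player C against (Bottom, Right): payoffs 33, 88 → best response O.
Mutual best responses: (Top, Left, O); (Bottom, Right, O).

Pure-strategy Nash equilibria: (Top, Left, O); (Bottom, Right, O)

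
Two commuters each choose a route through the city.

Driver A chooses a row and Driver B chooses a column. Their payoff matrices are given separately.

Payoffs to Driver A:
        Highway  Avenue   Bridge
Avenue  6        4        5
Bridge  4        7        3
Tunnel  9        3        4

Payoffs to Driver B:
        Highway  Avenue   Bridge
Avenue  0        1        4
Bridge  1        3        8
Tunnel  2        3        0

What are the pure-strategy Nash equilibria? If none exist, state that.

(Avenue, Bridge)

Driver A against Highway: payoffs 6, 4, 9 → best response Tunnel.
Driver A against Avenue: payoffs 4, 7, 3 → best response Bridge.
Driver A against Bridge: payoffs 5, 3, 4 → best response Avenue.
Driver B against Avenue: payoffs 0, 1, 4 → best response Bridge.
Driver B against Bridge: payoffs 1, 3, 8 → best response Bridge.
Driver B against Tunnel: payoffs 2, 3, 0 → best response Avenue.
Mutual best responses: (Avenue, Bridge).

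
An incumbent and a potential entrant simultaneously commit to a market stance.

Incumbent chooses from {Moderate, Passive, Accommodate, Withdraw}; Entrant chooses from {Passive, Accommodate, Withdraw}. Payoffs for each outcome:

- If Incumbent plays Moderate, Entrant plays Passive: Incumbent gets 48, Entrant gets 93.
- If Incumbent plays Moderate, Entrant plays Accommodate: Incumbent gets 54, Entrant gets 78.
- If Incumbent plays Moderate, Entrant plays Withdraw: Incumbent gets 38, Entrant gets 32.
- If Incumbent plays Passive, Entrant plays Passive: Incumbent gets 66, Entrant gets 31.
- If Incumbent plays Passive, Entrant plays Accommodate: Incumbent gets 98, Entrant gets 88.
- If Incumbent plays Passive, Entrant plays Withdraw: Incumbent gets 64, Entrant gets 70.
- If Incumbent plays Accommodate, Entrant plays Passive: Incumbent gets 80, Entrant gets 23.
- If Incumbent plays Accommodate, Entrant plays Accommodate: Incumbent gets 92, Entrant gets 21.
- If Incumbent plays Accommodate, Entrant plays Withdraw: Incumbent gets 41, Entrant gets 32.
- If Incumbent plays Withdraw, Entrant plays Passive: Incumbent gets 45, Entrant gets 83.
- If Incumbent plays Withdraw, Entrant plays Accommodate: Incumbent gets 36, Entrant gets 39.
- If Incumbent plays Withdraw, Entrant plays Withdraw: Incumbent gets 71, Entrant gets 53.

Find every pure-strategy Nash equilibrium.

The unique pure-strategy Nash equilibrium is (Passive, Accommodate).

(Moderate, Passive): Incumbent can switch to Passive (48 → 66). Not NE.
(Moderate, Accommodate): Incumbent can switch to Passive (54 → 98). Not NE.
(Moderate, Withdraw): Incumbent can switch to Passive (38 → 64). Not NE.
(Passive, Passive): Incumbent can switch to Accommodate (66 → 80). Not NE.
(Passive, Accommodate): Incumbent gets 98, best alternative 92; Entrant gets 88, best alternative 70. No profitable deviation — NE.
(Passive, Withdraw): Incumbent can switch to Withdraw (64 → 71). Not NE.
(Accommodate, Passive): Entrant can switch to Withdraw (23 → 32). Not NE.
(The remaining 5 profiles each have a profitable deviation by the same check.)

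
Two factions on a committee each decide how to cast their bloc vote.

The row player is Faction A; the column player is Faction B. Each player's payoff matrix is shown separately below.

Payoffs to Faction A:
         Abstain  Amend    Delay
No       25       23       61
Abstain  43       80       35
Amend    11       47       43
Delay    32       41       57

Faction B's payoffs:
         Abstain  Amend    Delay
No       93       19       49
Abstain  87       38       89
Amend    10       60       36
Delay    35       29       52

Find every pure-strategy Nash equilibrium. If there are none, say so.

none

Faction A against Abstain: payoffs 25, 43, 11, 32 → best response Abstain.
Faction A against Amend: payoffs 23, 80, 47, 41 → best response Abstain.
Faction A against Delay: payoffs 61, 35, 43, 57 → best response No.
Faction B against No: payoffs 93, 19, 49 → best response Abstain.
Faction B against Abstain: payoffs 87, 38, 89 → best response Delay.
Faction B against Amend: payoffs 10, 60, 36 → best response Amend.
Faction B against Delay: payoffs 35, 29, 52 → best response Delay.
No profile is a mutual best response for all players.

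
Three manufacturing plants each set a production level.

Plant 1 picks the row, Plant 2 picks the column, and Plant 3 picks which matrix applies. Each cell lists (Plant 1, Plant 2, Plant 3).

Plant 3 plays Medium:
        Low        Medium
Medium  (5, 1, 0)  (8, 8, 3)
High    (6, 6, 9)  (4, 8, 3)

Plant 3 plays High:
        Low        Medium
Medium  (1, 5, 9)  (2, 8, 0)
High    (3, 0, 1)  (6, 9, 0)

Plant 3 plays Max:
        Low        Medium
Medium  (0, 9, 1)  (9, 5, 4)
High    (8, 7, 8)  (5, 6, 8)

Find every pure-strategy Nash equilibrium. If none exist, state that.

Plant 1 against (Low, Medium): payoffs 5, 6 → best response High.
Plant 1 against (Low, High): payoffs 1, 3 → best response High.
Plant 1 against (Low, Max): payoffs 0, 8 → best response High.
Plant 1 against (Medium, Medium): payoffs 8, 4 → best response Medium.
Plant 1 against (Medium, High): payoffs 2, 6 → best response High.
Plant 1 against (Medium, Max): payoffs 9, 5 → best response Medium.
Plant 2 against (Medium, Medium): payoffs 1, 8 → best response Medium.
Plant 2 against (Medium, High): payoffs 5, 8 → best response Medium.
Plant 2 against (Medium, Max): payoffs 9, 5 → best response Low.
Plant 2 against (High, Medium): payoffs 6, 8 → best response Medium.
Plant 2 against (High, High): payoffs 0, 9 → best response Medium.
Plant 2 against (High, Max): payoffs 7, 6 → best response Low.
Plant 3 against (Medium, Low): payoffs 0, 9, 1 → best response High.
Plant 3 against (Medium, Medium): payoffs 3, 0, 4 → best response Max.
Plant 3 against (High, Low): payoffs 9, 1, 8 → best response Medium.
Plant 3 against (High, Medium): payoffs 3, 0, 8 → best response Max.
No profile is a mutual best response for all players.

none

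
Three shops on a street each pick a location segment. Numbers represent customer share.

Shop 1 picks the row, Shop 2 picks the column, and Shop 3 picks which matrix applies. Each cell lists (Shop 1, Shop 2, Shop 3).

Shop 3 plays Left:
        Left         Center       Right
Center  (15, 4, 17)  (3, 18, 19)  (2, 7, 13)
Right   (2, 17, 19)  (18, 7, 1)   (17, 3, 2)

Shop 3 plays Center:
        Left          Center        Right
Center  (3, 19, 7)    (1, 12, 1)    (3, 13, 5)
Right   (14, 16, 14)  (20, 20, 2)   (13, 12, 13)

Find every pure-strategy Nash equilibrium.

Shop 1 against (Left, Left): payoffs 15, 2 → best response Center.
Shop 1 against (Left, Center): payoffs 3, 14 → best response Right.
Shop 1 against (Center, Left): payoffs 3, 18 → best response Right.
Shop 1 against (Center, Center): payoffs 1, 20 → best response Right.
Shop 1 against (Right, Left): payoffs 2, 17 → best response Right.
Shop 1 against (Right, Center): payoffs 3, 13 → best response Right.
Shop 2 against (Center, Left): payoffs 4, 18, 7 → best response Center.
Shop 2 against (Center, Center): payoffs 19, 12, 13 → best response Left.
Shop 2 against (Right, Left): payoffs 17, 7, 3 → best response Left.
Shop 2 against (Right, Center): payoffs 16, 20, 12 → best response Center.
Shop 3 against (Center, Left): payoffs 17, 7 → best response Left.
Shop 3 against (Center, Center): payoffs 19, 1 → best response Left.
Shop 3 against (Center, Right): payoffs 13, 5 → best response Left.
Shop 3 against (Right, Left): payoffs 19, 14 → best response Left.
Shop 3 against (Right, Center): payoffs 1, 2 → best response Center.
Shop 3 against (Right, Right): payoffs 2, 13 → best response Center.
Mutual best responses: (Right, Center, Center).

(Right, Center, Center)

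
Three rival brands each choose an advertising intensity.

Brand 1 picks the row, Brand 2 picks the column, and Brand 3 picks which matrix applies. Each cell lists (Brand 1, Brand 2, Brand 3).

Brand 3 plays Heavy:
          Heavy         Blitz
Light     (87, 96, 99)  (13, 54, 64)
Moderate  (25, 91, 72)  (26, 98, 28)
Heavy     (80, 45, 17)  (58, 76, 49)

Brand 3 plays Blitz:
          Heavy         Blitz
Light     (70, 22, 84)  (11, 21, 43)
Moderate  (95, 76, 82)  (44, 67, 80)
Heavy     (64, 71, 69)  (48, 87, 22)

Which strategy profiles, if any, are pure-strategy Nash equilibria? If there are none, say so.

Brand 1 against (Heavy, Heavy): payoffs 87, 25, 80 → best response Light.
Brand 1 against (Heavy, Blitz): payoffs 70, 95, 64 → best response Moderate.
Brand 1 against (Blitz, Heavy): payoffs 13, 26, 58 → best response Heavy.
Brand 1 against (Blitz, Blitz): payoffs 11, 44, 48 → best response Heavy.
Brand 2 against (Light, Heavy): payoffs 96, 54 → best response Heavy.
Brand 2 against (Light, Blitz): payoffs 22, 21 → best response Heavy.
Brand 2 against (Moderate, Heavy): payoffs 91, 98 → best response Blitz.
Brand 2 against (Moderate, Blitz): payoffs 76, 67 → best response Heavy.
Brand 2 against (Heavy, Heavy): payoffs 45, 76 → best response Blitz.
Brand 2 against (Heavy, Blitz): payoffs 71, 87 → best response Blitz.
Brand 3 against (Light, Heavy): payoffs 99, 84 → best response Heavy.
Brand 3 against (Light, Blitz): payoffs 64, 43 → best response Heavy.
Brand 3 against (Moderate, Heavy): payoffs 72, 82 → best response Blitz.
Brand 3 against (Moderate, Blitz): payoffs 28, 80 → best response Blitz.
Brand 3 against (Heavy, Heavy): payoffs 17, 69 → best response Blitz.
Brand 3 against (Heavy, Blitz): payoffs 49, 22 → best response Heavy.
Mutual best responses: (Light, Heavy, Heavy); (Moderate, Heavy, Blitz); (Heavy, Blitz, Heavy).

(Light, Heavy, Heavy), (Moderate, Heavy, Blitz), (Heavy, Blitz, Heavy)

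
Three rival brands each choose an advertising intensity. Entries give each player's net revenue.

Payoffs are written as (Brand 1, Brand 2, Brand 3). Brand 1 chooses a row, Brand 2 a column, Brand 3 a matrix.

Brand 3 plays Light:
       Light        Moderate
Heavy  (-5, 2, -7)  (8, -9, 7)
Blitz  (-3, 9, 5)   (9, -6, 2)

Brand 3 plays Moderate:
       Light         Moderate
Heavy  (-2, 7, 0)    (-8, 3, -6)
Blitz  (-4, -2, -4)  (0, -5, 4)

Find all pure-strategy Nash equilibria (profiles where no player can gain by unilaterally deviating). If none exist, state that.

The pure Nash equilibria are (Heavy, Light, Moderate), (Blitz, Light, Light).

Brand 1 against (Light, Light): payoffs -5, -3 → best response Blitz.
Brand 1 against (Light, Moderate): payoffs -2, -4 → best response Heavy.
Brand 1 against (Moderate, Light): payoffs 8, 9 → best response Blitz.
Brand 1 against (Moderate, Moderate): payoffs -8, 0 → best response Blitz.
Brand 2 against (Heavy, Light): payoffs 2, -9 → best response Light.
Brand 2 against (Heavy, Moderate): payoffs 7, 3 → best response Light.
Brand 2 against (Blitz, Light): payoffs 9, -6 → best response Light.
Brand 2 against (Blitz, Moderate): payoffs -2, -5 → best response Light.
Brand 3 against (Heavy, Light): payoffs -7, 0 → best response Moderate.
Brand 3 against (Heavy, Moderate): payoffs 7, -6 → best response Light.
Brand 3 against (Blitz, Light): payoffs 5, -4 → best response Light.
Brand 3 against (Blitz, Moderate): payoffs 2, 4 → best response Moderate.
Mutual best responses: (Heavy, Light, Moderate); (Blitz, Light, Light).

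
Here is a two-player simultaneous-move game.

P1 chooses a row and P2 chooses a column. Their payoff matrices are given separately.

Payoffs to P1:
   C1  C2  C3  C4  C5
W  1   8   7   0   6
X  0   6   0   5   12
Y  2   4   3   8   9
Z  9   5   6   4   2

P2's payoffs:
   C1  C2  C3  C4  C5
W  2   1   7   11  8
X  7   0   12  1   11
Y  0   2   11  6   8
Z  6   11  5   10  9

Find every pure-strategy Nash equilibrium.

No pure-strategy Nash equilibrium.

P1 against C1: payoffs 1, 0, 2, 9 → best response Z.
P1 against C2: payoffs 8, 6, 4, 5 → best response W.
P1 against C3: payoffs 7, 0, 3, 6 → best response W.
P1 against C4: payoffs 0, 5, 8, 4 → best response Y.
P1 against C5: payoffs 6, 12, 9, 2 → best response X.
P2 against W: payoffs 2, 1, 7, 11, 8 → best response C4.
P2 against X: payoffs 7, 0, 12, 1, 11 → best response C3.
P2 against Y: payoffs 0, 2, 11, 6, 8 → best response C3.
P2 against Z: payoffs 6, 11, 5, 10, 9 → best response C2.
No profile is a mutual best response for all players.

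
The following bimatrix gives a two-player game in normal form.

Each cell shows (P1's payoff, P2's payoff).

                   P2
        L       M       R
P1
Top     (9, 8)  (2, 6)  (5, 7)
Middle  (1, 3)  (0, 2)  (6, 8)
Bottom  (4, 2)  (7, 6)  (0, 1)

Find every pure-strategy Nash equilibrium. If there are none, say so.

The pure Nash equilibria are (Top, L); (Middle, R); (Bottom, M).

(Top, L): P1 gets 9, best alternative 4; P2 gets 8, best alternative 7. No profitable deviation — NE.
(Top, M): P1 can switch to Bottom (2 → 7). Not NE.
(Top, R): P1 can switch to Middle (5 → 6). Not NE.
(Middle, L): P1 can switch to Top (1 → 9). Not NE.
(Middle, M): P1 can switch to Top (0 → 2). Not NE.
(Middle, R): P1 gets 6, best alternative 5; P2 gets 8, best alternative 3. No profitable deviation — NE.
(Bottom, L): P1 can switch to Top (4 → 9). Not NE.
(Bottom, M): P1 gets 7, best alternative 2; P2 gets 6, best alternative 2. No profitable deviation — NE.
(Bottom, R): P1 can switch to Top (0 → 5). Not NE.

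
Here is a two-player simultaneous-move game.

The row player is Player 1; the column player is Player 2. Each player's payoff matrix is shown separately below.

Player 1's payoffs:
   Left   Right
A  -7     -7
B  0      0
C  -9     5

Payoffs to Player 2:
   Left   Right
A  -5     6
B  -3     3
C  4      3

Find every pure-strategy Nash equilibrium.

none

Check each profile: it is a Nash equilibrium iff no player can strictly gain by switching unilaterally.
(A, Left): Player 1 can switch to B (-7 → 0). Not NE.
(A, Right): Player 1 can switch to B (-7 → 0). Not NE.
(B, Left): Player 2 can switch to Right (-3 → 3). Not NE.
(B, Right): Player 1 can switch to C (0 → 5). Not NE.
(C, Left): Player 1 can switch to A (-9 → -7). Not NE.
(C, Right): Player 2 can switch to Left (3 → 4). Not NE.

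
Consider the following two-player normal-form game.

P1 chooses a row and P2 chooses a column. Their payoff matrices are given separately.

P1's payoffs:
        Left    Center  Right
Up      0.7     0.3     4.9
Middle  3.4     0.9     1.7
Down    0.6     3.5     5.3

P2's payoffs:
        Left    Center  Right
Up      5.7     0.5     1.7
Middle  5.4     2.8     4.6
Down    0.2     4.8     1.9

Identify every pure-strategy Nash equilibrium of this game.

P1 against Left: payoffs 0.7, 3.4, 0.6 → best response Middle.
P1 against Center: payoffs 0.3, 0.9, 3.5 → best response Down.
P1 against Right: payoffs 4.9, 1.7, 5.3 → best response Down.
P2 against Up: payoffs 5.7, 0.5, 1.7 → best response Left.
P2 against Middle: payoffs 5.4, 2.8, 4.6 → best response Left.
P2 against Down: payoffs 0.2, 4.8, 1.9 → best response Center.
Mutual best responses: (Middle, Left); (Down, Center).

Pure-strategy Nash equilibria: (Middle, Left); (Down, Center)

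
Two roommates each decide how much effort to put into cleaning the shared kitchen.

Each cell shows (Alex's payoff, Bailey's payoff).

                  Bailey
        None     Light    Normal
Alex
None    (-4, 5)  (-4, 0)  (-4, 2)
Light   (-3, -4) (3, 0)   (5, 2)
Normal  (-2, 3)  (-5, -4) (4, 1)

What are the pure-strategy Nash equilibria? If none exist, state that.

(Light, Normal) and (Normal, None)

Alex against None: payoffs -4, -3, -2 → best response Normal.
Alex against Light: payoffs -4, 3, -5 → best response Light.
Alex against Normal: payoffs -4, 5, 4 → best response Light.
Bailey against None: payoffs 5, 0, 2 → best response None.
Bailey against Light: payoffs -4, 0, 2 → best response Normal.
Bailey against Normal: payoffs 3, -4, 1 → best response None.
Mutual best responses: (Light, Normal); (Normal, None).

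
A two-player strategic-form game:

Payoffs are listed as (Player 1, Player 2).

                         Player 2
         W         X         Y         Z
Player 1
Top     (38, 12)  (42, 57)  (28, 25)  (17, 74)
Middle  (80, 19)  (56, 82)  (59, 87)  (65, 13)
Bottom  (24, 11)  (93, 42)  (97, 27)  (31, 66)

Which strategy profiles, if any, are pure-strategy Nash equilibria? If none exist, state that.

No pure-strategy Nash equilibrium.

(Top, W): Player 1 can switch to Middle (38 → 80). Not NE.
(Top, X): Player 1 can switch to Middle (42 → 56). Not NE.
(Top, Y): Player 1 can switch to Middle (28 → 59). Not NE.
(Top, Z): Player 1 can switch to Middle (17 → 65). Not NE.
(Middle, W): Player 2 can switch to X (19 → 82). Not NE.
(Middle, X): Player 1 can switch to Bottom (56 → 93). Not NE.
(The remaining 6 profiles each have a profitable deviation by the same check.)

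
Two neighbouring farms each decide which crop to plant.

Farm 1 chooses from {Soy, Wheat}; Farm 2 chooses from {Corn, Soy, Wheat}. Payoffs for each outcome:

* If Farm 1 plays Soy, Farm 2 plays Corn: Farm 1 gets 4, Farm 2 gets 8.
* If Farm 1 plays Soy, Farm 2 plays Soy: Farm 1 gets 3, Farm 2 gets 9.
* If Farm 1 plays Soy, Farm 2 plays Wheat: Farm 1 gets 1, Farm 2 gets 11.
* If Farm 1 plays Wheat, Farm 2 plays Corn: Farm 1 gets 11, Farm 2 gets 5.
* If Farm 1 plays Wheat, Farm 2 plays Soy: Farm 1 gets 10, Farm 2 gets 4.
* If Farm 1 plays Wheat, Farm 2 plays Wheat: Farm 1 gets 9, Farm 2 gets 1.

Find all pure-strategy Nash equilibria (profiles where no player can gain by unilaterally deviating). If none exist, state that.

Pure NE: (Wheat, Corn)

For each player, find the best response to each opponent profile; mutual best responses are the pure NE.
Farm 1 against Corn: payoffs 4, 11 → best response Wheat.
Farm 1 against Soy: payoffs 3, 10 → best response Wheat.
Farm 1 against Wheat: payoffs 1, 9 → best response Wheat.
Farm 2 against Soy: payoffs 8, 9, 11 → best response Wheat.
Farm 2 against Wheat: payoffs 5, 4, 1 → best response Corn.
Mutual best responses: (Wheat, Corn).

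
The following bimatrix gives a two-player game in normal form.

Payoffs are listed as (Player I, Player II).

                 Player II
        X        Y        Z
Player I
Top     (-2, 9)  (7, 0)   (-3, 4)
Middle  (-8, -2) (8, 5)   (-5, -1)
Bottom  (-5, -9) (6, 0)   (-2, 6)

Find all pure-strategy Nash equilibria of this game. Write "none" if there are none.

Pure-strategy Nash equilibria: (Top, X), (Middle, Y), (Bottom, Z)

(Top, X): Player I gets -2, best alternative -5; Player II gets 9, best alternative 4. No profitable deviation — NE.
(Top, Y): Player I can switch to Middle (7 → 8). Not NE.
(Top, Z): Player I can switch to Bottom (-3 → -2). Not NE.
(Middle, X): Player I can switch to Top (-8 → -2). Not NE.
(Middle, Y): Player I gets 8, best alternative 7; Player II gets 5, best alternative -1. No profitable deviation — NE.
(Middle, Z): Player I can switch to Top (-5 → -3). Not NE.
(Bottom, X): Player I can switch to Top (-5 → -2). Not NE.
(Bottom, Y): Player I can switch to Top (6 → 7). Not NE.
(Bottom, Z): Player I gets -2, best alternative -3; Player II gets 6, best alternative 0. No profitable deviation — NE.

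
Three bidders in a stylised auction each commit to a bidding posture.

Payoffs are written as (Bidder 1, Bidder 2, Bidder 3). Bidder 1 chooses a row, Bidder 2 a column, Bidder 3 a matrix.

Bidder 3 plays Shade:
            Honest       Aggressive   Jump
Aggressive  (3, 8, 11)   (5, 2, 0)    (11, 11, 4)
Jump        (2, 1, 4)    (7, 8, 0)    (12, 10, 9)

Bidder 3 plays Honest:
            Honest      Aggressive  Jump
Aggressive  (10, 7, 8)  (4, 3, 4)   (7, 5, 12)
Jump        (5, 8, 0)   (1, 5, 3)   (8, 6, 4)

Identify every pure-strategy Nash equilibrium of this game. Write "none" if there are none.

Bidder 1 against (Honest, Shade): payoffs 3, 2 → best response Aggressive.
Bidder 1 against (Honest, Honest): payoffs 10, 5 → best response Aggressive.
Bidder 1 against (Aggressive, Shade): payoffs 5, 7 → best response Jump.
Bidder 1 against (Aggressive, Honest): payoffs 4, 1 → best response Aggressive.
Bidder 1 against (Jump, Shade): payoffs 11, 12 → best response Jump.
Bidder 1 against (Jump, Honest): payoffs 7, 8 → best response Jump.
Bidder 2 against (Aggressive, Shade): payoffs 8, 2, 11 → best response Jump.
Bidder 2 against (Aggressive, Honest): payoffs 7, 3, 5 → best response Honest.
Bidder 2 against (Jump, Shade): payoffs 1, 8, 10 → best response Jump.
Bidder 2 against (Jump, Honest): payoffs 8, 5, 6 → best response Honest.
Bidder 3 against (Aggressive, Honest): payoffs 11, 8 → best response Shade.
Bidder 3 against (Aggressive, Aggressive): payoffs 0, 4 → best response Honest.
Bidder 3 against (Aggressive, Jump): payoffs 4, 12 → best response Honest.
Bidder 3 against (Jump, Honest): payoffs 4, 0 → best response Shade.
Bidder 3 against (Jump, Aggressive): payoffs 0, 3 → best response Honest.
Bidder 3 against (Jump, Jump): payoffs 9, 4 → best response Shade.
Mutual best responses: (Jump, Jump, Shade).

Pure NE: (Jump, Jump, Shade)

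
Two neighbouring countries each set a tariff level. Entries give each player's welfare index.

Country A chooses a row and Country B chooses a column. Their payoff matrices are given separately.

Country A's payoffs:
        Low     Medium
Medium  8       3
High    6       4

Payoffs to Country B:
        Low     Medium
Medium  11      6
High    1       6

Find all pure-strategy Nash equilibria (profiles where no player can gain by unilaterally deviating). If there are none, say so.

Pure-strategy Nash equilibria: (Medium, Low), (High, Medium)

Check each profile: it is a Nash equilibrium iff no player can strictly gain by switching unilaterally.
(Medium, Low): Country A gets 8, best alternative 6; Country B gets 11, best alternative 6. No profitable deviation — NE.
(Medium, Medium): Country A can switch to High (3 → 4). Not NE.
(High, Low): Country A can switch to Medium (6 → 8). Not NE.
(High, Medium): Country A gets 4, best alternative 3; Country B gets 6, best alternative 1. No profitable deviation — NE.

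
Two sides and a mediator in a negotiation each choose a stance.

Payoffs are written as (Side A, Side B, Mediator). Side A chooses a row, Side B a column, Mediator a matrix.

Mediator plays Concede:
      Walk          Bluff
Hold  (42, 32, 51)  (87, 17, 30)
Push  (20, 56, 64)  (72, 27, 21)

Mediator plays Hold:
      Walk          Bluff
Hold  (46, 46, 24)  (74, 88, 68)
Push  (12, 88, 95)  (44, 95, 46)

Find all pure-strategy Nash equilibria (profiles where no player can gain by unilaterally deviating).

(Hold, Walk, Concede): Side A gets 42, best alternative 20; Side B gets 32, best alternative 17; Mediator gets 51, best alternative 24. No profitable deviation — NE.
(Hold, Walk, Hold): Side B can switch to Bluff (46 → 88). Not NE.
(Hold, Bluff, Concede): Side B can switch to Walk (17 → 32). Not NE.
(Hold, Bluff, Hold): Side A gets 74, best alternative 44; Side B gets 88, best alternative 46; Mediator gets 68, best alternative 30. No profitable deviation — NE.
(Push, Walk, Concede): Side A can switch to Hold (20 → 42). Not NE.
(Push, Walk, Hold): Side A can switch to Hold (12 → 46). Not NE.
(Push, Bluff, Concede): Side A can switch to Hold (72 → 87). Not NE.
(Push, Bluff, Hold): Side A can switch to Hold (44 → 74). Not NE.

Pure-strategy Nash equilibria: (Hold, Walk, Concede); (Hold, Bluff, Hold)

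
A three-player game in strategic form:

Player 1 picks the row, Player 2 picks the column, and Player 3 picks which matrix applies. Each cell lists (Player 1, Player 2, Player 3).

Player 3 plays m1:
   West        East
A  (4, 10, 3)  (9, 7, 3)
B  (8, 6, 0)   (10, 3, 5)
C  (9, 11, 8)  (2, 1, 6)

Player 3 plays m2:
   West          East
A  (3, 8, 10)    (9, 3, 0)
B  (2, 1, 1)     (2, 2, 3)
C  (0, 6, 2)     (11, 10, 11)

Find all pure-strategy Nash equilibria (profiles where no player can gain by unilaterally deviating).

(A, West, m2) and (C, West, m1) and (C, East, m2)

(A, West, m1): Player 1 can switch to B (4 → 8). Not NE.
(A, West, m2): Player 1 gets 3, best alternative 2; Player 2 gets 8, best alternative 3; Player 3 gets 10, best alternative 3. No profitable deviation — NE.
(A, East, m1): Player 1 can switch to B (9 → 10). Not NE.
(A, East, m2): Player 1 can switch to C (9 → 11). Not NE.
(B, West, m1): Player 1 can switch to C (8 → 9). Not NE.
(B, West, m2): Player 1 can switch to A (2 → 3). Not NE.
(B, East, m1): Player 2 can switch to West (3 → 6). Not NE.
(C, West, m1): Player 1 gets 9, best alternative 8; Player 2 gets 11, best alternative 1; Player 3 gets 8, best alternative 2. No profitable deviation — NE.
(C, East, m2): Player 1 gets 11, best alternative 9; Player 2 gets 10, best alternative 6; Player 3 gets 11, best alternative 6. No profitable deviation — NE.
(The remaining 3 profiles each have a profitable deviation by the same check.)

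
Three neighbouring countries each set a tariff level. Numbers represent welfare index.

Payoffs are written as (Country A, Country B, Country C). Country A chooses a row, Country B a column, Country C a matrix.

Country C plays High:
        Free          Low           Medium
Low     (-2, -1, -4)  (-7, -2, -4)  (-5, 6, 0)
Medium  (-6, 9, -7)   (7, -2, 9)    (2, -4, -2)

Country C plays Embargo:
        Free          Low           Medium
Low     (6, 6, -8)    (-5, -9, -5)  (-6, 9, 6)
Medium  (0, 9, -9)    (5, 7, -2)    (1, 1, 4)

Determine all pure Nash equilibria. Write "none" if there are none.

There is no pure-strategy Nash equilibrium.

(Low, Free, High): Country B can switch to Medium (-1 → 6). Not NE.
(Low, Free, Embargo): Country B can switch to Medium (6 → 9). Not NE.
(Low, Low, High): Country A can switch to Medium (-7 → 7). Not NE.
(Low, Low, Embargo): Country A can switch to Medium (-5 → 5). Not NE.
(Low, Medium, High): Country A can switch to Medium (-5 → 2). Not NE.
(Low, Medium, Embargo): Country A can switch to Medium (-6 → 1). Not NE.
(Medium, Free, High): Country A can switch to Low (-6 → -2). Not NE.
(Medium, Free, Embargo): Country A can switch to Low (0 → 6). Not NE.
(Medium, Low, High): Country B can switch to Free (-2 → 9). Not NE.
(Medium, Low, Embargo): Country B can switch to Free (7 → 9). Not NE.
(Medium, Medium, High): Country B can switch to Free (-4 → 9). Not NE.
(Medium, Medium, Embargo): Country B can switch to Free (1 → 9). Not NE.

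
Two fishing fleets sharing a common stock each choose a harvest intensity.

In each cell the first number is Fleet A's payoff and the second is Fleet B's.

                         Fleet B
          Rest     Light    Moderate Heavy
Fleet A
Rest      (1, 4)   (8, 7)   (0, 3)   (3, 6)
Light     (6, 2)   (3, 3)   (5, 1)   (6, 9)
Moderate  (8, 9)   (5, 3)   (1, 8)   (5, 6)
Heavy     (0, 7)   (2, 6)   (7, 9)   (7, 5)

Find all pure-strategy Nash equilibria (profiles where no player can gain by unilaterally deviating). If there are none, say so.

Pure-strategy Nash equilibria: (Rest, Light), (Moderate, Rest), (Heavy, Moderate)

(Rest, Rest): Fleet A can switch to Light (1 → 6). Not NE.
(Rest, Light): Fleet A gets 8, best alternative 5; Fleet B gets 7, best alternative 6. No profitable deviation — NE.
(Rest, Moderate): Fleet A can switch to Light (0 → 5). Not NE.
(Rest, Heavy): Fleet A can switch to Light (3 → 6). Not NE.
(Light, Rest): Fleet A can switch to Moderate (6 → 8). Not NE.
(Light, Light): Fleet A can switch to Rest (3 → 8). Not NE.
(Light, Moderate): Fleet A can switch to Heavy (5 → 7). Not NE.
(Light, Heavy): Fleet A can switch to Heavy (6 → 7). Not NE.
(Moderate, Rest): Fleet A gets 8, best alternative 6; Fleet B gets 9, best alternative 8. No profitable deviation — NE.
(Moderate, Light): Fleet A can switch to Rest (5 → 8). Not NE.
(Heavy, Moderate): Fleet A gets 7, best alternative 5; Fleet B gets 9, best alternative 7. No profitable deviation — NE.
(The remaining 5 profiles each have a profitable deviation by the same check.)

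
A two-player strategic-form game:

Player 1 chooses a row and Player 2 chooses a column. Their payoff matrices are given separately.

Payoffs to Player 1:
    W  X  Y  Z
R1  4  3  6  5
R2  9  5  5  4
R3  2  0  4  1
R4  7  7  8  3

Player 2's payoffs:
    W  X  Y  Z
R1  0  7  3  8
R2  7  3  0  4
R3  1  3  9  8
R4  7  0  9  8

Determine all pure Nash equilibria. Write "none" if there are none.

For each player, find the best response to each opponent profile; mutual best responses are the pure NE.
Player 1 against W: payoffs 4, 9, 2, 7 → best response R2.
Player 1 against X: payoffs 3, 5, 0, 7 → best response R4.
Player 1 against Y: payoffs 6, 5, 4, 8 → best response R4.
Player 1 against Z: payoffs 5, 4, 1, 3 → best response R1.
Player 2 against R1: payoffs 0, 7, 3, 8 → best response Z.
Player 2 against R2: payoffs 7, 3, 0, 4 → best response W.
Player 2 against R3: payoffs 1, 3, 9, 8 → best response Y.
Player 2 against R4: payoffs 7, 0, 9, 8 → best response Y.
Mutual best responses: (R1, Z); (R2, W); (R4, Y).

The pure Nash equilibria are (R1, Z), (R2, W), (R4, Y).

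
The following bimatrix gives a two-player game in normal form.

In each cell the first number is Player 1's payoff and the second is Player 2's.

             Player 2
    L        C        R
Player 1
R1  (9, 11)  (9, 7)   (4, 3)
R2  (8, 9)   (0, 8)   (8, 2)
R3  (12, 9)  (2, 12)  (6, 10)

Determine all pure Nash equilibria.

For each strategy profile, look for a profitable unilateral deviation.
(R1, L): Player 1 can switch to R3 (9 → 12). Not NE.
(R1, C): Player 2 can switch to L (7 → 11). Not NE.
(R1, R): Player 1 can switch to R2 (4 → 8). Not NE.
(R2, L): Player 1 can switch to R1 (8 → 9). Not NE.
(R2, C): Player 1 can switch to R1 (0 → 9). Not NE.
(R2, R): Player 2 can switch to L (2 → 9). Not NE.
(The remaining 3 profiles each have a profitable deviation by the same check.)

There is no pure-strategy Nash equilibrium.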